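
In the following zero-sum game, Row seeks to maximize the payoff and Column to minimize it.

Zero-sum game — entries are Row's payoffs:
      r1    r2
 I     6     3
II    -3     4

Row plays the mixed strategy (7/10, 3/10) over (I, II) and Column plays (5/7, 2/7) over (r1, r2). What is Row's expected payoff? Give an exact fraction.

Against (5/7, 2/7), each row's expected payoff is I: 36/7; II: -1.
Taking the (7/10, 3/10)-weighted average: (7/10)·(36/7) + (3/10)·(-1) = 33/10.

33/10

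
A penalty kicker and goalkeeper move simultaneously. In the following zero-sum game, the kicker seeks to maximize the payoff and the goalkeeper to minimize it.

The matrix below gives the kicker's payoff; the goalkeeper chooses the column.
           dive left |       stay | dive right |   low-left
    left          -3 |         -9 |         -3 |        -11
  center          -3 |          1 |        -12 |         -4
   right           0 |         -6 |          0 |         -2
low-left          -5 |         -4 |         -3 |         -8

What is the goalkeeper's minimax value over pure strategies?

-2

The worst case (largest entry) in each column is dive left: 0, stay: 1, dive right: 0, low-left: -2.
The best (smallest) of these is -2.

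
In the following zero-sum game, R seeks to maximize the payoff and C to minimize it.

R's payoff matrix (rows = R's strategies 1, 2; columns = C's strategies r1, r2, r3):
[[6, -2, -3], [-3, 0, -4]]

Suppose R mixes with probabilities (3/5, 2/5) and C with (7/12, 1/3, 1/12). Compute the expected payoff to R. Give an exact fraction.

43/60

Against (7/12, 1/3, 1/12), each row's expected payoff is 1: 31/12; 2: -25/12.
Taking the (3/5, 2/5)-weighted average: (3/5)·(31/12) + (2/5)·(-25/12) = 43/60.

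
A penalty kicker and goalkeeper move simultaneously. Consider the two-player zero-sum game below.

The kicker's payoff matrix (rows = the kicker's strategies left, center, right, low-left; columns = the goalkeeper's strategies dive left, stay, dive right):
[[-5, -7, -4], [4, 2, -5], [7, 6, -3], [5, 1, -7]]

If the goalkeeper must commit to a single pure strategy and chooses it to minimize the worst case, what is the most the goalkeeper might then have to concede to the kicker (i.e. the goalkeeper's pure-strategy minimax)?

-3

The worst case (largest entry) in each column is dive left: 7, stay: 6, dive right: -3.
The best (smallest) of these is -3.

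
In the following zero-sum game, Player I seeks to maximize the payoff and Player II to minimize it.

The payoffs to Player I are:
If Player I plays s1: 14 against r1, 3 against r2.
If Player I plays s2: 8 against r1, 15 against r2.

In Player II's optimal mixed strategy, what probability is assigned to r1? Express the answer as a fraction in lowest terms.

Row minima are 3 and 8, so Player I's maximin is 8; column maxima are 14 and 15, so Player II's minimax is 14. These differ, so the equilibrium is in mixed strategies.
Let Player II play r1 with probability q. Player I is indifferent when 14q + 3(1−q) = 8q + 15(1−q), giving q = 2/3.

2/3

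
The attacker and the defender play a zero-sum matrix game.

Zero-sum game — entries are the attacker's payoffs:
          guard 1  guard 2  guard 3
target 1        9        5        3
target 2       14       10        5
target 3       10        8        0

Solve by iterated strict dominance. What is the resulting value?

5

Row target 1 is strictly dominated by row target 2 (14>9, 10>5, 5>3); eliminate target 1.
Row target 3 is strictly dominated by row target 2 (14>10, 10>8, 5>0); eliminate target 3.
Column guard 2 is strictly dominated by guard 3 for the defender (5<10); eliminate guard 2.
Column guard 1 is strictly dominated by guard 3 for the defender (5<14); eliminate guard 1.
Only (target 2, guard 3) remains, with payoff 5.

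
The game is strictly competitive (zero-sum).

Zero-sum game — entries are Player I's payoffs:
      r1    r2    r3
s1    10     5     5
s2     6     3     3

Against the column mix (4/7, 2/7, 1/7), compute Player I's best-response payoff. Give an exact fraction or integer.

55/7

s1: (10)·(4/7) + (5)·(2/7) + (5)·(1/7) = 55/7.
s2: (6)·(4/7) + (3)·(2/7) + (3)·(1/7) = 33/7.
The best pure response is s1 with expected payoff 55/7.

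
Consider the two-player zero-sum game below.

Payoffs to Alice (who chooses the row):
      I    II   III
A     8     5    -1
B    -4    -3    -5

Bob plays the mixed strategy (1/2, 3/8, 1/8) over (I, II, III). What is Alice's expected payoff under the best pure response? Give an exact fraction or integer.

A: (8)·(1/2) + (5)·(3/8) + (-1)·(1/8) = 23/4.
B: (-4)·(1/2) + (-3)·(3/8) + (-5)·(1/8) = -15/4.
The best pure response is A with expected payoff 23/4.

23/4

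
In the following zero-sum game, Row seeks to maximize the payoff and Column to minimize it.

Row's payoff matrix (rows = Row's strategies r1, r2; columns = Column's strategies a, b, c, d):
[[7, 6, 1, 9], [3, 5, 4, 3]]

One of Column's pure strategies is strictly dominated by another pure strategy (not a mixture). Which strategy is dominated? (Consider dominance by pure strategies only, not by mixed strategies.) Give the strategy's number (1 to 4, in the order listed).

Column prefers columns that give Row less. Compare b with c: 1 < 6, 4 < 5.
So c strictly dominates b for Column; b is strictly dominated.

2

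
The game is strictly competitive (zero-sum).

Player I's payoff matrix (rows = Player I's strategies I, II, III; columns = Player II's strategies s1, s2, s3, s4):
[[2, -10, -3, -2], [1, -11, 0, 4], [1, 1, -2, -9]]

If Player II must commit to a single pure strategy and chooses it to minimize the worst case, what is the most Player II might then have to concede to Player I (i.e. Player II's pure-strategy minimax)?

The worst case (largest entry) in each column is s1: 2, s2: 1, s3: 0, s4: 4.
The best (smallest) of these is 0.

0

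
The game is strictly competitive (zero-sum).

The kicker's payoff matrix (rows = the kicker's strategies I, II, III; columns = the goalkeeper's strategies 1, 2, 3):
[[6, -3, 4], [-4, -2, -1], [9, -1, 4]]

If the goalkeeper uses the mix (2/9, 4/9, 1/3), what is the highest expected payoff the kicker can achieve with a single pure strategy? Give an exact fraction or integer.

26/9

I: (6)·(2/9) + (-3)·(4/9) + (4)·(1/3) = 4/3.
II: (-4)·(2/9) + (-2)·(4/9) + (-1)·(1/3) = -19/9.
III: (9)·(2/9) + (-1)·(4/9) + (4)·(1/3) = 26/9.
The best pure response is III with expected payoff 26/9.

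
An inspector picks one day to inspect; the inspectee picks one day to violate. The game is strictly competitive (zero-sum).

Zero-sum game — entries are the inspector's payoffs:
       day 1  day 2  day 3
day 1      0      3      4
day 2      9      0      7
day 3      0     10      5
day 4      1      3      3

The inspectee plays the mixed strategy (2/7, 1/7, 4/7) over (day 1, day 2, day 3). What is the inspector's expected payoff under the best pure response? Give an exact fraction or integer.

day 1: (0)·(2/7) + (3)·(1/7) + (4)·(4/7) = 19/7.
day 2: (9)·(2/7) + (0)·(1/7) + (7)·(4/7) = 46/7.
day 3: (0)·(2/7) + (10)·(1/7) + (5)·(4/7) = 30/7.
day 4: (1)·(2/7) + (3)·(1/7) + (3)·(4/7) = 17/7.
The best pure response is day 2 with expected payoff 46/7.

46/7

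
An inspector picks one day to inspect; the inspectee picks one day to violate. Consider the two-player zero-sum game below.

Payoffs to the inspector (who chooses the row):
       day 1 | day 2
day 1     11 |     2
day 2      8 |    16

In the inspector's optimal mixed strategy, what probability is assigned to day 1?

Row minima are 2 and 8, so the inspector's maximin is 8; column maxima are 11 and 16, so the inspectee's minimax is 11. These differ, so the equilibrium is in mixed strategies.
Let the inspector play day 1 with probability p. The inspectee is indifferent when 11p + 8(1−p) = 2p + 16(1−p), giving p = 8/17.

8/17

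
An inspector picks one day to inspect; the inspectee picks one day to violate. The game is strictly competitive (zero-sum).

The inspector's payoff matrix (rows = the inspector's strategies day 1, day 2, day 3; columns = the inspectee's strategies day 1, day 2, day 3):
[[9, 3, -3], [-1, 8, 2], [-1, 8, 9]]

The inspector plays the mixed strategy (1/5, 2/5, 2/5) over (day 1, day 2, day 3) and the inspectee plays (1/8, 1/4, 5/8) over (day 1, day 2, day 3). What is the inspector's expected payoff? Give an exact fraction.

17/4

Against (1/8, 1/4, 5/8), each row's expected payoff is day 1: 0; day 2: 25/8; day 3: 15/2.
Taking the (1/5, 2/5, 2/5)-weighted average: (1/5)·(0) + (2/5)·(25/8) + (2/5)·(15/2) = 17/4.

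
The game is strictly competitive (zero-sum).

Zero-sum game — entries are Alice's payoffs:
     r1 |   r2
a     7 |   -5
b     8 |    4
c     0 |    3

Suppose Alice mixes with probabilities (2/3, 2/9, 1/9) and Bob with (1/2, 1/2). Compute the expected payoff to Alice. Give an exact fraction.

13/6

Against (1/2, 1/2), each row's expected payoff is a: 1; b: 6; c: 3/2.
Taking the (2/3, 2/9, 1/9)-weighted average: (2/3)·(1) + (2/9)·(6) + (1/9)·(3/2) = 13/6.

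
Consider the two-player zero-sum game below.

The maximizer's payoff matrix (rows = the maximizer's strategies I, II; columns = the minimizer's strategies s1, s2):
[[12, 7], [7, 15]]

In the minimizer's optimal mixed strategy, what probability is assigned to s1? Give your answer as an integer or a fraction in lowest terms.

8/13

Row minima are 7 and 7, so the maximizer's maximin is 7; column maxima are 12 and 15, so the minimizer's minimax is 12. These differ, so the equilibrium is in mixed strategies.
Let the minimizer play s1 with probability q. The maximizer is indifferent when 12q + 7(1−q) = 7q + 15(1−q), giving q = 8/13.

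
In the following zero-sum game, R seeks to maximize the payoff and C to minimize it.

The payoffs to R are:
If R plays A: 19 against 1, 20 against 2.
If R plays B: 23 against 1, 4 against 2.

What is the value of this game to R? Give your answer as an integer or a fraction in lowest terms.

96/5

Row minima are 19 and 4, so R's maximin is 19; column maxima are 23 and 20, so C's minimax is 20. These differ, so the equilibrium is in mixed strategies.
Let R play A with probability p. C is indifferent when 19p + 23(1−p) = 20p + 4(1−p), giving p = 19/20.
Let C play 1 with probability q. R is indifferent when 19q + 20(1−q) = 23q + 4(1−q), giving q = 4/5.
The value is 19·(4/5) + (20)·(1/5) = 96/5.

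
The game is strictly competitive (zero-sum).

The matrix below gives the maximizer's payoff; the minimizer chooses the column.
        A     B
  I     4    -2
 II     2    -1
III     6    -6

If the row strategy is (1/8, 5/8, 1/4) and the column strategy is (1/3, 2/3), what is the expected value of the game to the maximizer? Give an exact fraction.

-1/2

Against (1/3, 2/3), each row's expected payoff is I: 0; II: 0; III: -2.
Taking the (1/8, 5/8, 1/4)-weighted average: (1/8)·(0) + (5/8)·(0) + (1/4)·(-2) = -1/2.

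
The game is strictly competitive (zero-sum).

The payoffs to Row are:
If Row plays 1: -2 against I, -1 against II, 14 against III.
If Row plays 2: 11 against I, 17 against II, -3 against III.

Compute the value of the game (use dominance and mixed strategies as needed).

Column II is strictly dominated by I for Column (it gives Row more in every row).
The remaining 2×2 game on (1, 2) × (I, III) has no saddle point. Let Row play 1 with probability p; indifference gives −2p + 11(1−p) = 14p − 3(1−p), so p = 7/15.
Similarly Column's optimal q on I is 17/30, and the value is -2·(17/30) + (14)·(13/30) = 74/15.

74/15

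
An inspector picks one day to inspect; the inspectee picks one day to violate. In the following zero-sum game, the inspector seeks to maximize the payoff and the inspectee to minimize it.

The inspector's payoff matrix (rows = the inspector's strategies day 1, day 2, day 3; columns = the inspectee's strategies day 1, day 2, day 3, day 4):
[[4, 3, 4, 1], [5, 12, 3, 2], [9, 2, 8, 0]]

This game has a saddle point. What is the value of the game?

Row minima: 1, 2, 0 → the inspector's maximin is 2.
Column maxima: 9, 12, 8, 2 → the inspectee's minimax is 2.
They coincide at (day 2, day 4), so the value is 2.

2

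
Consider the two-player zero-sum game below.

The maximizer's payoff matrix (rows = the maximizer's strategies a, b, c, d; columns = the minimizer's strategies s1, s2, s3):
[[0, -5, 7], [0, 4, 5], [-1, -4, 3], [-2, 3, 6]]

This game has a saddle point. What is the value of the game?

Row minima: -5, 0, -4, -2 → the maximizer's maximin is 0.
Column maxima: 0, 4, 7 → the minimizer's minimax is 0.
They coincide at (b, s1), so the value is 0.

0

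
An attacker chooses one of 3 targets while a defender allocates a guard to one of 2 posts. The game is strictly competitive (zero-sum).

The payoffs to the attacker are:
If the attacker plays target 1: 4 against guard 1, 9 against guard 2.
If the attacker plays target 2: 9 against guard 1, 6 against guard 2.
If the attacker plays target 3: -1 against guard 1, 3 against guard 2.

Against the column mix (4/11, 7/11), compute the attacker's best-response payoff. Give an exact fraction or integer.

target 1: (4)·(4/11) + (9)·(7/11) = 79/11.
target 2: (9)·(4/11) + (6)·(7/11) = 78/11.
target 3: (-1)·(4/11) + (3)·(7/11) = 17/11.
The best pure response is target 1 with expected payoff 79/11.

79/11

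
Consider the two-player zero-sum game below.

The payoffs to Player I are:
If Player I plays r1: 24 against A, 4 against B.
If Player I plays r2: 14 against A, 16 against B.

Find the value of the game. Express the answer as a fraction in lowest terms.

164/11

Row minima are 4 and 14, so Player I's maximin is 14; column maxima are 24 and 16, so Player II's minimax is 16. These differ, so the equilibrium is in mixed strategies.
Let Player I play r1 with probability p. Player II is indifferent when 24p + 14(1−p) = 4p + 16(1−p), giving p = 1/11.
Let Player II play A with probability q. Player I is indifferent when 24q + 4(1−q) = 14q + 16(1−q), giving q = 6/11.
The value is 24·(6/11) + (4)·(5/11) = 164/11.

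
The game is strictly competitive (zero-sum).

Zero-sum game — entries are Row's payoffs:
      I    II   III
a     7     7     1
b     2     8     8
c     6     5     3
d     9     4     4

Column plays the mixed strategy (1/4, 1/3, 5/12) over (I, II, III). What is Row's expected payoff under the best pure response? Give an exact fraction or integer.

a: (7)·(1/4) + (7)·(1/3) + (1)·(5/12) = 9/2.
b: (2)·(1/4) + (8)·(1/3) + (8)·(5/12) = 13/2.
c: (6)·(1/4) + (5)·(1/3) + (3)·(5/12) = 53/12.
d: (9)·(1/4) + (4)·(1/3) + (4)·(5/12) = 21/4.
The best pure response is b with expected payoff 13/2.

13/2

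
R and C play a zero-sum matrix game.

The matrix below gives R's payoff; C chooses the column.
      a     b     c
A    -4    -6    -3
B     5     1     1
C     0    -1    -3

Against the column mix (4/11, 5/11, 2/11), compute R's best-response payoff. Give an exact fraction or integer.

27/11

A: (-4)·(4/11) + (-6)·(5/11) + (-3)·(2/11) = -52/11.
B: (5)·(4/11) + (1)·(5/11) + (1)·(2/11) = 27/11.
C: (0)·(4/11) + (-1)·(5/11) + (-3)·(2/11) = -1.
The best pure response is B with expected payoff 27/11.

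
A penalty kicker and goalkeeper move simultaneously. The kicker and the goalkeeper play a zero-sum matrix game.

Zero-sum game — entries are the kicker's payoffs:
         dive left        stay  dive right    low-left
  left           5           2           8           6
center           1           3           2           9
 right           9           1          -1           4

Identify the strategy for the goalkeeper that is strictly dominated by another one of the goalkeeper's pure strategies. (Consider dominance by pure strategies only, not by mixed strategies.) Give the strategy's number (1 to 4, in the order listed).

4

The goalkeeper prefers columns that give the kicker less. Compare low-left with stay: 2 < 6, 3 < 9, 1 < 4.
So stay strictly dominates low-left for the goalkeeper; low-left is strictly dominated.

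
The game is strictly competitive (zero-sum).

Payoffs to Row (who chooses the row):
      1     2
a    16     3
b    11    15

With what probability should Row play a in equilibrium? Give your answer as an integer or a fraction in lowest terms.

Row minima are 3 and 11, so Row's maximin is 11; column maxima are 16 and 15, so Column's minimax is 15. These differ, so the equilibrium is in mixed strategies.
Let Row play a with probability p. Column is indifferent when 16p + 11(1−p) = 3p + 15(1−p), giving p = 4/17.

4/17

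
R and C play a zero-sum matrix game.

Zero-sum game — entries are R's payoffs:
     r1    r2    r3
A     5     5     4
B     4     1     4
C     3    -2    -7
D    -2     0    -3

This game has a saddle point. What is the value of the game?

Row minima: 4, 1, -7, -3 → R's maximin is 4.
Column maxima: 5, 5, 4 → C's minimax is 4.
They coincide at (A, r3), so the value is 4.

4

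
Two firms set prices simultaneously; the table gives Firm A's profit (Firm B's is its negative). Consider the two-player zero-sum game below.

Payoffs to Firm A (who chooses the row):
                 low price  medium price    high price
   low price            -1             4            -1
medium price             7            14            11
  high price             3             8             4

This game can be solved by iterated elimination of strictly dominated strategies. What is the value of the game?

Row low price is strictly dominated by row medium price (7>-1, 14>4, 11>-1); eliminate low price.
Row high price is strictly dominated by row medium price (7>3, 14>8, 11>4); eliminate high price.
Column medium price is strictly dominated by low price for Firm B (7<14); eliminate medium price.
Column high price is strictly dominated by low price for Firm B (7<11); eliminate high price.
Only (medium price, low price) remains, with payoff 7.

7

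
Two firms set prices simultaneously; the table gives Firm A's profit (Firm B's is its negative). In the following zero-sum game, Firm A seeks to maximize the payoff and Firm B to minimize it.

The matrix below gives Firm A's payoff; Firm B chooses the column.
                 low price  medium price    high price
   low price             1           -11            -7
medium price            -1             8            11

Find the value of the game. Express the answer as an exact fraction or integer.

-1/7

Column high price is strictly dominated by medium price for Firm B (it gives Firm A more in every row).
The remaining 2×2 game on (low price, medium price) × (low price, medium price) has no saddle point. Let Firm A play low price with probability p; indifference gives p − (1−p) = −11p + 8(1−p), so p = 3/7.
Similarly Firm B's optimal q on low price is 19/21, and the value is 1·(19/21) + (-11)·(2/21) = -1/7.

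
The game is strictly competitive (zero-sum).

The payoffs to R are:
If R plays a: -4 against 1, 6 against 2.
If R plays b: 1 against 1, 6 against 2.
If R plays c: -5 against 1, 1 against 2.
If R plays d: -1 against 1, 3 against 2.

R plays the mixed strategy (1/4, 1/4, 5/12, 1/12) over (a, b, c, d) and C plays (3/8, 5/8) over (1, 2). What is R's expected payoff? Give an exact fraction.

115/96

Against (3/8, 5/8), each row's expected payoff is a: 9/4; b: 33/8; c: -5/4; d: 3/2.
Taking the (1/4, 1/4, 5/12, 1/12)-weighted average: (1/4)·(9/4) + (1/4)·(33/8) + (5/12)·(-5/4) + (1/12)·(3/2) = 115/96.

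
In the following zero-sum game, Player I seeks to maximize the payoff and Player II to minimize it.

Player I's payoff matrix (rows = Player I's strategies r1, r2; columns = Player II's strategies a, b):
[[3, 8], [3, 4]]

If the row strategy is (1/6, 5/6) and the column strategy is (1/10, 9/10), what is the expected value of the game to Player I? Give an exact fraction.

Against (1/10, 9/10), each row's expected payoff is r1: 15/2; r2: 39/10.
Taking the (1/6, 5/6)-weighted average: (1/6)·(15/2) + (5/6)·(39/10) = 9/2.

9/2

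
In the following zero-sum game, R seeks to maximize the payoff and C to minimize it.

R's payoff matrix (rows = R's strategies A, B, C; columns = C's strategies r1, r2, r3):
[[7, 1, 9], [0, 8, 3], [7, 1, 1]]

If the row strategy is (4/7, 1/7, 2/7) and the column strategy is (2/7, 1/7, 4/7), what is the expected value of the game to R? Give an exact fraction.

Against (2/7, 1/7, 4/7), each row's expected payoff is A: 51/7; B: 20/7; C: 19/7.
Taking the (4/7, 1/7, 2/7)-weighted average: (4/7)·(51/7) + (1/7)·(20/7) + (2/7)·(19/7) = 262/49.

262/49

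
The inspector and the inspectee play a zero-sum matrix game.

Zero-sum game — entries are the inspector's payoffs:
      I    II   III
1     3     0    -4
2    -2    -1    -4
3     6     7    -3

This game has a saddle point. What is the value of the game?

Row minima: -4, -4, -3 → the inspector's maximin is -3.
Column maxima: 6, 7, -3 → the inspectee's minimax is -3.
They coincide at (3, III), so the value is -3.

-3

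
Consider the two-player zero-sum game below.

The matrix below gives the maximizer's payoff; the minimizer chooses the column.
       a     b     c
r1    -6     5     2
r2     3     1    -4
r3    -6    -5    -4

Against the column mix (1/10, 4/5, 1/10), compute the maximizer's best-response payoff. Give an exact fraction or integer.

18/5

r1: (-6)·(1/10) + (5)·(4/5) + (2)·(1/10) = 18/5.
r2: (3)·(1/10) + (1)·(4/5) + (-4)·(1/10) = 7/10.
r3: (-6)·(1/10) + (-5)·(4/5) + (-4)·(1/10) = -5.
The best pure response is r1 with expected payoff 18/5.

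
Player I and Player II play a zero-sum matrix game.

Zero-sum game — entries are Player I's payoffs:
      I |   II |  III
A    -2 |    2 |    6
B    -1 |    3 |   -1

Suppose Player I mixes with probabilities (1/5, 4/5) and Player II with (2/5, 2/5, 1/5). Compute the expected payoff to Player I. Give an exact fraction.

18/25

Against (2/5, 2/5, 1/5), each row's expected payoff is A: 6/5; B: 3/5.
Taking the (1/5, 4/5)-weighted average: (1/5)·(6/5) + (4/5)·(3/5) = 18/25.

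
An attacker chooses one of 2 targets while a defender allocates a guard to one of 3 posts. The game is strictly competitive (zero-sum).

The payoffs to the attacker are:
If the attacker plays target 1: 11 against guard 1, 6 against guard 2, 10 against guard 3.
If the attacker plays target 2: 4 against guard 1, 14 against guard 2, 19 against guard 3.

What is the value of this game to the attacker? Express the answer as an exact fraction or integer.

26/3

Column guard 3 is strictly dominated by guard 2 for the defender (it gives the attacker more in every row).
The remaining 2×2 game on (target 1, target 2) × (guard 1, guard 2) has no saddle point. Let the attacker play target 1 with probability p; indifference gives 11p + 4(1−p) = 6p + 14(1−p), so p = 2/3.
Similarly the defender's optimal q on guard 1 is 8/15, and the value is 11·(8/15) + (6)·(7/15) = 26/3.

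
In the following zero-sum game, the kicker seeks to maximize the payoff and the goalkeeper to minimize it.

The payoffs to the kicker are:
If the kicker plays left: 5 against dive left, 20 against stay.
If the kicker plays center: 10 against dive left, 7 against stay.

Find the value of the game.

55/6

Row minima are 5 and 7, so the kicker's maximin is 7; column maxima are 10 and 20, so the goalkeeper's minimax is 10. These differ, so the equilibrium is in mixed strategies.
Let the kicker play left with probability p. The goalkeeper is indifferent when 5p + 10(1−p) = 20p + 7(1−p), giving p = 1/6.
Let the goalkeeper play dive left with probability q. The kicker is indifferent when 5q + 20(1−q) = 10q + 7(1−q), giving q = 13/18.
The value is 5·(13/18) + (20)·(5/18) = 55/6.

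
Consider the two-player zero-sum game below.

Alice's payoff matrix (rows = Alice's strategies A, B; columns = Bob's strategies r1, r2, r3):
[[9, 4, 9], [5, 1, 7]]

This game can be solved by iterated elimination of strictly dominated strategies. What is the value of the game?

4

Row B is strictly dominated by row A (9>5, 4>1, 9>7); eliminate B.
Column r1 is strictly dominated by r2 for Bob (4<9); eliminate r1.
Column r3 is strictly dominated by r2 for Bob (4<9); eliminate r3.
Only (A, r2) remains, with payoff 4.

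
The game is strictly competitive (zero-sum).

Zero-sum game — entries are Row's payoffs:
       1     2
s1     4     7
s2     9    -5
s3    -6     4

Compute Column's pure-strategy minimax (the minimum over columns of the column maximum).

The worst case (largest entry) in each column is 1: 9, 2: 7.
The best (smallest) of these is 7.

7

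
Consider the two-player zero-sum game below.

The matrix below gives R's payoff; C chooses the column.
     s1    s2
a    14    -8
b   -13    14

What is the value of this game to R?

92/49

Row minima are -8 and -13, so R's maximin is -8; column maxima are 14 and 14, so C's minimax is 14. These differ, so the equilibrium is in mixed strategies.
Let R play a with probability p. C is indifferent when 14p − 13(1−p) = −8p + 14(1−p), giving p = 27/49.
Let C play s1 with probability q. R is indifferent when 14q − 8(1−q) = −13q + 14(1−q), giving q = 22/49.
The value is 14·(22/49) + (-8)·(27/49) = 92/49.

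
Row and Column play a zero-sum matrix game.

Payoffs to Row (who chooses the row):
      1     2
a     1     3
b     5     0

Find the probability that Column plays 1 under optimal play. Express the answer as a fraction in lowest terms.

3/7

Row minima are 1 and 0, so Row's maximin is 1; column maxima are 5 and 3, so Column's minimax is 3. These differ, so the equilibrium is in mixed strategies.
Let Column play 1 with probability q. Row is indifferent when q + 3(1−q) = 5q, giving q = 3/7.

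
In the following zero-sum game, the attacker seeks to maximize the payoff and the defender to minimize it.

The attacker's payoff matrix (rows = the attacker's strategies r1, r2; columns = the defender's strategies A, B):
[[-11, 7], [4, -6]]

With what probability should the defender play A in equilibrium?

13/28

Row minima are -11 and -6, so the attacker's maximin is -6; column maxima are 4 and 7, so the defender's minimax is 4. These differ, so the equilibrium is in mixed strategies.
Let the defender play A with probability q. The attacker is indifferent when −11q + 7(1−q) = 4q − 6(1−q), giving q = 13/28.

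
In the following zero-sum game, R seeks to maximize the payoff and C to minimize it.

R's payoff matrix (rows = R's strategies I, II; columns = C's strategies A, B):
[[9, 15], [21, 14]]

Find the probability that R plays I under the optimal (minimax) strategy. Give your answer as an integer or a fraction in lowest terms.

Row minima are 9 and 14, so R's maximin is 14; column maxima are 21 and 15, so C's minimax is 15. These differ, so the equilibrium is in mixed strategies.
Let R play I with probability p. C is indifferent when 9p + 21(1−p) = 15p + 14(1−p), giving p = 7/13.

7/13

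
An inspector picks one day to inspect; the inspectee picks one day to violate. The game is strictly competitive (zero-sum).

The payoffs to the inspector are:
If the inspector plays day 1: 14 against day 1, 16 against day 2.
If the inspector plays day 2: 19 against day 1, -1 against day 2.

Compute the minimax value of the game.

159/11

Row minima are 14 and -1, so the inspector's maximin is 14; column maxima are 19 and 16, so the inspectee's minimax is 16. These differ, so the equilibrium is in mixed strategies.
Let the inspector play day 1 with probability p. The inspectee is indifferent when 14p + 19(1−p) = 16p − (1−p), giving p = 10/11.
Let the inspectee play day 1 with probability q. The inspector is indifferent when 14q + 16(1−q) = 19q − (1−q), giving q = 17/22.
The value is 14·(17/22) + (16)·(5/22) = 159/11.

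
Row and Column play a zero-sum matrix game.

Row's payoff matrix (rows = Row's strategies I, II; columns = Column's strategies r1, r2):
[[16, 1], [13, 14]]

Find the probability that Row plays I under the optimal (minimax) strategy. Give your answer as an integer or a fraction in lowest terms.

Row minima are 1 and 13, so Row's maximin is 13; column maxima are 16 and 14, so Column's minimax is 14. These differ, so the equilibrium is in mixed strategies.
Let Row play I with probability p. Column is indifferent when 16p + 13(1−p) = p + 14(1−p), giving p = 1/16.

1/16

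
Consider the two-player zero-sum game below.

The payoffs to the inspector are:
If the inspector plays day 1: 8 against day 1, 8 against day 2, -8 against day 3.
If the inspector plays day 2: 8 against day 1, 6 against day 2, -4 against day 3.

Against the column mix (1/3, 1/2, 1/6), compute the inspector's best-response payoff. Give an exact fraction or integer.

16/3

day 1: (8)·(1/3) + (8)·(1/2) + (-8)·(1/6) = 16/3.
day 2: (8)·(1/3) + (6)·(1/2) + (-4)·(1/6) = 5.
The best pure response is day 1 with expected payoff 16/3.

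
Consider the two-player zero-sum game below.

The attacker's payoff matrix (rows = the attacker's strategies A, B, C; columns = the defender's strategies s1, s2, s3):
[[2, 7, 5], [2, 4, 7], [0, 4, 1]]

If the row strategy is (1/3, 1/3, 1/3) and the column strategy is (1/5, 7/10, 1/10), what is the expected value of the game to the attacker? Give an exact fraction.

Against (1/5, 7/10, 1/10), each row's expected payoff is A: 29/5; B: 39/10; C: 29/10.
Taking the (1/3, 1/3, 1/3)-weighted average: (1/3)·(29/5) + (1/3)·(39/10) + (1/3)·(29/10) = 21/5.

21/5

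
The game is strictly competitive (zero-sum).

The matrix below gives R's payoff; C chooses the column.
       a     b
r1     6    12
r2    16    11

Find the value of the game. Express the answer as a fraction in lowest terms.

Row minima are 6 and 11, so R's maximin is 11; column maxima are 16 and 12, so C's minimax is 12. These differ, so the equilibrium is in mixed strategies.
Let R play r1 with probability p. C is indifferent when 6p + 16(1−p) = 12p + 11(1−p), giving p = 5/11.
Let C play a with probability q. R is indifferent when 6q + 12(1−q) = 16q + 11(1−q), giving q = 1/11.
The value is 6·(1/11) + (12)·(10/11) = 126/11.

126/11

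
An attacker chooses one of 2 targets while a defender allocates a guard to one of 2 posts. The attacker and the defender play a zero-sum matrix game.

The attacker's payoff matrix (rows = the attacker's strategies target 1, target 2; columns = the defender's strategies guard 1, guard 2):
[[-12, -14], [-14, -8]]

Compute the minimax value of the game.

Row minima are -14 and -14, so the attacker's maximin is -14; column maxima are -12 and -8, so the defender's minimax is -12. These differ, so the equilibrium is in mixed strategies.
Let the attacker play target 1 with probability p. The defender is indifferent when −12p − 14(1−p) = −14p − 8(1−p), giving p = 3/4.
Let the defender play guard 1 with probability q. The attacker is indifferent when −12q − 14(1−q) = −14q − 8(1−q), giving q = 3/4.
The value is -12·(3/4) + (-14)·(1/4) = -25/2.

-25/2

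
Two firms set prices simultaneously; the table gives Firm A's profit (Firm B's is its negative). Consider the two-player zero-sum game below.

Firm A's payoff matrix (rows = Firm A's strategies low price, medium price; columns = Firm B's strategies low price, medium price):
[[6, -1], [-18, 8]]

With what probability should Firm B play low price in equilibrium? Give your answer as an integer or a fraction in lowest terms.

Row minima are -1 and -18, so Firm A's maximin is -1; column maxima are 6 and 8, so Firm B's minimax is 6. These differ, so the equilibrium is in mixed strategies.
Let Firm B play low price with probability q. Firm A is indifferent when 6q − (1−q) = −18q + 8(1−q), giving q = 3/11.

3/11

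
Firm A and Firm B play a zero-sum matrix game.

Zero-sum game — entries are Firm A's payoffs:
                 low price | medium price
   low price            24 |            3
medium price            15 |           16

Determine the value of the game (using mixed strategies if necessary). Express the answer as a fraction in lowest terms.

Row minima are 3 and 15, so Firm A's maximin is 15; column maxima are 24 and 16, so Firm B's minimax is 16. These differ, so the equilibrium is in mixed strategies.
Let Firm A play low price with probability p. Firm B is indifferent when 24p + 15(1−p) = 3p + 16(1−p), giving p = 1/22.
Let Firm B play low price with probability q. Firm A is indifferent when 24q + 3(1−q) = 15q + 16(1−q), giving q = 13/22.
The value is 24·(13/22) + (3)·(9/22) = 339/22.

339/22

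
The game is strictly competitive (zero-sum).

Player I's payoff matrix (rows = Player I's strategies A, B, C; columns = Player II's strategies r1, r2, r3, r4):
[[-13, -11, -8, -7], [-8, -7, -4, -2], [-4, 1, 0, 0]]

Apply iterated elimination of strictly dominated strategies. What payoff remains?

Column r3 is strictly dominated by r1 for Player II (-13<-8, -8<-4, -4<0); eliminate r3.
Row A is strictly dominated by row B (-8>-13, -7>-11, -2>-7); eliminate A.
Column r4 is strictly dominated by r1 for Player II (-8<-2, -4<0); eliminate r4.
Row B is strictly dominated by row C (-4>-8, 1>-7); eliminate B.
Column r2 is strictly dominated by r1 for Player II (-4<1); eliminate r2.
Only (C, r1) remains, with payoff -4.

-4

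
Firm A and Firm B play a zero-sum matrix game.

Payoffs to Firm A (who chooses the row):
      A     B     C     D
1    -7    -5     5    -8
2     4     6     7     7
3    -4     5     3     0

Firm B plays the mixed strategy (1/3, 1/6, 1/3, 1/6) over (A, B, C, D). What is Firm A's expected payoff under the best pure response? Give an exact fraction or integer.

35/6

1: (-7)·(1/3) + (-5)·(1/6) + (5)·(1/3) + (-8)·(1/6) = -17/6.
2: (4)·(1/3) + (6)·(1/6) + (7)·(1/3) + (7)·(1/6) = 35/6.
3: (-4)·(1/3) + (5)·(1/6) + (3)·(1/3) + (0)·(1/6) = 1/2.
The best pure response is 2 with expected payoff 35/6.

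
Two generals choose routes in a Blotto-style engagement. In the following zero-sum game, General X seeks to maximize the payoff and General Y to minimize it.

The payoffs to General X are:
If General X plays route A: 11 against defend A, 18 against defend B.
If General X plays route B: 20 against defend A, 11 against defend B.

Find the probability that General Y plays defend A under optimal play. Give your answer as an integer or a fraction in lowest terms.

7/16

Row minima are 11 and 11, so General X's maximin is 11; column maxima are 20 and 18, so General Y's minimax is 18. These differ, so the equilibrium is in mixed strategies.
Let General Y play defend A with probability q. General X is indifferent when 11q + 18(1−q) = 20q + 11(1−q), giving q = 7/16.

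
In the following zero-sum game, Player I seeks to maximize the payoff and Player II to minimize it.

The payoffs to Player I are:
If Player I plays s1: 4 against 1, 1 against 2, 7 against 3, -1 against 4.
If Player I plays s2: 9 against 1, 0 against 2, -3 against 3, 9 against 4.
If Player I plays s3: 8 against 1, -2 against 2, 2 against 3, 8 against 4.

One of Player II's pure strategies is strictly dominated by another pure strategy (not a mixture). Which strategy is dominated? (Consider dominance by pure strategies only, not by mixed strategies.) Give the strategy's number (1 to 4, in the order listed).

1

Player II prefers columns that give Player I less. Compare 1 with 2: 1 < 4, 0 < 9, -2 < 8.
So 2 strictly dominates 1 for Player II; 1 is strictly dominated.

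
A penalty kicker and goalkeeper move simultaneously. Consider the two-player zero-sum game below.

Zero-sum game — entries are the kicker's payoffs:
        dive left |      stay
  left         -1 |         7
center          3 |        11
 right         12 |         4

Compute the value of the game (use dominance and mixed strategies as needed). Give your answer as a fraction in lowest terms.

15/2

Row left is strictly dominated by row center, so the kicker never plays it.
The remaining 2×2 game on (center, right) × (dive left, stay) has no saddle point. Let the kicker play center with probability p; indifference gives 3p + 12(1−p) = 11p + 4(1−p), so p = 1/2.
Similarly the goalkeeper's optimal q on dive left is 7/16, and the value is 3·(7/16) + (11)·(9/16) = 15/2.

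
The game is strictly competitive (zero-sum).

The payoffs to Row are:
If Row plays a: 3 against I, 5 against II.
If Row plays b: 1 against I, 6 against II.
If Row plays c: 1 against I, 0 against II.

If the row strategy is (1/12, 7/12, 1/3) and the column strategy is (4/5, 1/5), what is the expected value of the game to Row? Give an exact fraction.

103/60

Against (4/5, 1/5), each row's expected payoff is a: 17/5; b: 2; c: 4/5.
Taking the (1/12, 7/12, 1/3)-weighted average: (1/12)·(17/5) + (7/12)·(2) + (1/3)·(4/5) = 103/60.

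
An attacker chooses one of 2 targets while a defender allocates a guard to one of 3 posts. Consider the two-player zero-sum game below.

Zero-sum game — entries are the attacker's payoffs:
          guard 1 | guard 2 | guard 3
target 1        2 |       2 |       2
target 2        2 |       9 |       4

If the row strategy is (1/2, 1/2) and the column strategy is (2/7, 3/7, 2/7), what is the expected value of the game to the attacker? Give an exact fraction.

53/14

Against (2/7, 3/7, 2/7), each row's expected payoff is target 1: 2; target 2: 39/7.
Taking the (1/2, 1/2)-weighted average: (1/2)·(2) + (1/2)·(39/7) = 53/14.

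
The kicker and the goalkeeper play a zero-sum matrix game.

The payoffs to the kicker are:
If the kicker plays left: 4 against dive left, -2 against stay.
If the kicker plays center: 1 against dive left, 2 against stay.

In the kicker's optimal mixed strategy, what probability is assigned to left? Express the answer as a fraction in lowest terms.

1/7

Row minima are -2 and 1, so the kicker's maximin is 1; column maxima are 4 and 2, so the goalkeeper's minimax is 2. These differ, so the equilibrium is in mixed strategies.
Let the kicker play left with probability p. The goalkeeper is indifferent when 4p + (1−p) = −2p + 2(1−p), giving p = 1/7.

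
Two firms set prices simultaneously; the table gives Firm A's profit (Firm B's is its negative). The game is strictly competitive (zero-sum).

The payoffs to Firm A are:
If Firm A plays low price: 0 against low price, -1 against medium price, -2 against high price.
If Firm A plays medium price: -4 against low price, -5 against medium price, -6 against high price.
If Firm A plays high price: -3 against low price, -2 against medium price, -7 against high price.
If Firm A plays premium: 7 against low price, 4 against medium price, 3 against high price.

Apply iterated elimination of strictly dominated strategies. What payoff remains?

Column medium price is strictly dominated by high price for Firm B (-2<-1, -6<-5, -7<-2, 3<4); eliminate medium price.
Row medium price is strictly dominated by row low price (0>-4, -2>-6); eliminate medium price.
Column low price is strictly dominated by high price for Firm B (-2<0, -7<-3, 3<7); eliminate low price.
Row low price is strictly dominated by row premium (3>-2); eliminate low price.
Row high price is strictly dominated by row premium (3>-7); eliminate high price.
Only (premium, high price) remains, with payoff 3.

3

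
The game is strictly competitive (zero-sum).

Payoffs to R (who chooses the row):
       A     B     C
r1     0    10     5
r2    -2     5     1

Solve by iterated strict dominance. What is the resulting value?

Row r2 is strictly dominated by row r1 (0>-2, 10>5, 5>1); eliminate r2.
Column B is strictly dominated by A for C (0<10); eliminate B.
Column C is strictly dominated by A for C (0<5); eliminate C.
Only (r1, A) remains, with payoff 0.

0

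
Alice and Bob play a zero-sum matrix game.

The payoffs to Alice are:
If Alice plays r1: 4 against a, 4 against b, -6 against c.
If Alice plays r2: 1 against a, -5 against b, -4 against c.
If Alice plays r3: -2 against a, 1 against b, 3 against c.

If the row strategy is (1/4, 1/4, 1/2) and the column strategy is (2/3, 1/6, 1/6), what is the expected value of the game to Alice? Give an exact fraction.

1/24

Against (2/3, 1/6, 1/6), each row's expected payoff is r1: 7/3; r2: -5/6; r3: -2/3.
Taking the (1/4, 1/4, 1/2)-weighted average: (1/4)·(7/3) + (1/4)·(-5/6) + (1/2)·(-2/3) = 1/24.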